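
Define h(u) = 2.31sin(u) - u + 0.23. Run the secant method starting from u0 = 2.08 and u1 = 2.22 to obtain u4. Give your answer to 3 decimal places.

h(2.08) = 0.16694, h(2.22) = -0.14993
u2 = 2.22000 − (-0.14993)·(2.22000 − 2.08000) / (-0.14993 − 0.16694) = 2.22000 − (-0.02099)/(-0.31687) = 2.15376
h(2.15376) = 0.00472
u3 = 2.15376 − 0.00472·(2.15376 − 2.22000) / (0.00472 − (-0.14993)) = 2.15376 − (-0.00031)/(0.15465) = 2.15578
h(2.15578) = 0.00012
u4 = 2.15578 − 0.00012·(2.15578 − 2.15376) / (0.00012 − 0.00472) = 2.15578 − (0.00000)/(-0.00459) = 2.15583

2.156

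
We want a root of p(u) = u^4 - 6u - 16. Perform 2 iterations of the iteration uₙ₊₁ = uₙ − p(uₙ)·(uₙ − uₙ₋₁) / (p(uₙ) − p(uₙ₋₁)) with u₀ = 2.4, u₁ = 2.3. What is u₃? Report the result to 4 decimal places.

2.3413

p(2.4) = 2.777600, p(2.3) = -1.815900
u₂ = 2.300000 − (-1.815900)·(2.300000 − 2.400000) / (-1.815900 − 2.777600) = 2.300000 − (0.181590)/(-4.593500) = 2.339532
p(2.339532) = -0.078978
u₃ = 2.339532 − (-0.078978)·(2.339532 − 2.300000) / (-0.078978 − (-1.815900)) = 2.339532 − (-0.003122)/(1.736922) = 2.341329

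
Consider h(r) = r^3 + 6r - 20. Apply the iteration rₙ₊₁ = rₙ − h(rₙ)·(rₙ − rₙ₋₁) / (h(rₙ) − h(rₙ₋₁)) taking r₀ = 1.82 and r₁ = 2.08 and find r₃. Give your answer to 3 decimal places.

2.000

h(1.82) = -3.05143, h(2.08) = 1.47891
r₂ = 2.08000 − 1.47891·(2.08000 − 1.82000) / (1.47891 − (-3.05143)) = 2.08000 − (0.38452)/(4.53034) = 1.99512
h(1.99512) = -0.08762
r₃ = 1.99512 − (-0.08762)·(1.99512 − 2.08000) / (-0.08762 − 1.47891) = 1.99512 − (0.00744)/(-1.56654) = 1.99987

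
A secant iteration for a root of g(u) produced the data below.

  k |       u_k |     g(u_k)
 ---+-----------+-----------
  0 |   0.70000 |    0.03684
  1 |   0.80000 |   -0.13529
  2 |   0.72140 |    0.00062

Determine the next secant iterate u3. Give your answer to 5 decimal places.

0.72176

u3 = 0.72140 − 0.00062·(0.72140 − 0.80000) / (0.00062 − (-0.13529))
   = 0.72140 − (-0.0000487)/(0.1359100) = 0.7217586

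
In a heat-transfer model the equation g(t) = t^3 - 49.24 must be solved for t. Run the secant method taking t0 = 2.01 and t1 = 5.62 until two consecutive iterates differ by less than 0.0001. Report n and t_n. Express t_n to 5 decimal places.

n = 8, t_n = 3.66527

g(2.01) = -41.1193990, g(5.62) = 128.2643280
t2 = 5.6200000 − 128.2643280·(3.6100000)/(169.3837270) = 2.8863595;  |Δ| = 2.7336405
g(2.8863595) = -25.1935348
t3 = 2.8863595 − (-25.1935348)·(-2.7336405)/(-153.4578628) = 3.3351476;  |Δ| = 0.4487881
g(3.3351476) = -12.1424548
t4 = 3.3351476 − (-12.1424548)·(0.4487881)/(13.0510799) = 3.7526908;  |Δ| = 0.4175432
g(3.7526908) = 3.6079741
t5 = 3.7526908 − 3.6079741·(0.4175432)/(15.7504290) = 3.6570435;  |Δ| = 0.0956472
g(3.6570435) = -0.3308184
t6 = 3.6570435 − (-0.3308184)·(-0.0956472)/(-3.9387925) = 3.6650769;  |Δ| = 0.0080334
g(3.6650769) = -0.0077949
t7 = 3.6650769 − (-0.0077949)·(0.0080334)/(0.3230235) = 3.6652708;  |Δ| = 0.0001939
g(3.6652708) = 0.0000175
t8 = 3.6652708 − 0.0000175·(0.0001939)/(0.0078124) = 3.6652704;  |Δ| = 0.0000004
|t8 − t7| = 0.0000004 < 0.0001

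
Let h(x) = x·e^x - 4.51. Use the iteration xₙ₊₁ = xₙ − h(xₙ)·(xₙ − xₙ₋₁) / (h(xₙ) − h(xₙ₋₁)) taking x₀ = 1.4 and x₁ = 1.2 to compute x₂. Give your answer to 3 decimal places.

h(1.4) = 1.16728, h(1.2) = -0.52586
x₂ = 1.20000 − (-0.52586)·(1.20000 − 1.40000) / (-0.52586 − 1.16728) = 1.20000 − (0.10517)/(-1.69314) = 1.26212

1.262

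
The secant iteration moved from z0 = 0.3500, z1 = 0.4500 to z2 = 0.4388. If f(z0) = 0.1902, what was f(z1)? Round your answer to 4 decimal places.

-0.0240

The secant line through (0.3500, 0.1902) and (0.4500, f(z1)) crosses zero at z2 = 0.4388.
So (0.3500, 0.1902), (0.4500, f(z1)), (0.4388, 0) are collinear:
f(z1) = 0.1902 · (0.4500 − 0.4388) / (0.3500 − 0.4388) = 0.1902 · (0.011200)/(-0.088800) = -0.023989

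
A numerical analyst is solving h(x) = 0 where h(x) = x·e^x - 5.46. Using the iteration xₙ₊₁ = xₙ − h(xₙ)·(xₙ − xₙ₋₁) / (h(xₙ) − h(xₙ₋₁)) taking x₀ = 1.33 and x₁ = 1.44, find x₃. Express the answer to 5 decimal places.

h(1.33) = -0.4312123, h(1.44) = 0.6178020
x₂ = 1.4400000 − 0.6178020·(1.4400000 − 1.3300000) / (0.6178020 − (-0.4312123)) = 1.4400000 − (0.0679582)/(1.0490143) = 1.3752171
h(1.3752171) = -0.0197302
x₃ = 1.3752171 − (-0.0197302)·(1.3752171 − 1.4400000) / (-0.0197302 − 0.6178020) = 1.3752171 − (0.0012782)/(-0.6375322) = 1.3772220

1.37722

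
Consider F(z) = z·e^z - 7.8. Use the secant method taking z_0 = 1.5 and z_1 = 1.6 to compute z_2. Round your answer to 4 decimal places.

1.5896

F(1.5) = -1.077466, F(1.6) = 0.124852
z_2 = 1.600000 − 0.124852·(1.600000 − 1.500000) / (0.124852 − (-1.077466)) = 1.600000 − (0.012485)/(1.202318) = 1.589616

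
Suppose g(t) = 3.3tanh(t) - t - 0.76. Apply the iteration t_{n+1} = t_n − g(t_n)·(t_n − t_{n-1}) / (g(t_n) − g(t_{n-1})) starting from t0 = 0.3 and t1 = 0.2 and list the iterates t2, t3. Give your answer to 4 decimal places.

0.3470, 0.3498

g(0.3) = -0.098668, g(0.2) = -0.308661
t2 = 0.200000 − (-0.308661)·(0.200000 − 0.300000) / (-0.308661 − (-0.098668)) = 0.200000 − (0.030866)/(-0.209993) = 0.346986
g(0.346986) = -0.005775
t3 = 0.346986 − (-0.005775)·(0.346986 − 0.200000) / (-0.005775 − (-0.308661)) = 0.346986 − (-0.000849)/(0.302886) = 0.349789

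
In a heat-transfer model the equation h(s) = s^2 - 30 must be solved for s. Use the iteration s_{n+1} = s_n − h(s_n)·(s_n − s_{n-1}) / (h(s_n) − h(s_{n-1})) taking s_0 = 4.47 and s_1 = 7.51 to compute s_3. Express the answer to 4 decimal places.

h(4.47) = -10.019100, h(7.51) = 26.400100
s_2 = 7.510000 − 26.400100·(7.510000 − 4.470000) / (26.400100 − (-10.019100)) = 7.510000 − (80.256304)/(36.419200) = 5.306319
h(5.306319) = -1.842980
s_3 = 5.306319 − (-1.842980)·(5.306319 − 7.510000) / (-1.842980 − 26.400100) = 5.306319 − (4.061340)/(-28.243080) = 5.450118

5.4501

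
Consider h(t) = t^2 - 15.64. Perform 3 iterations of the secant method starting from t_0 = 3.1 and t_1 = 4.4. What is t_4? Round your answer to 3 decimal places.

3.955

h(3.1) = -6.03000, h(4.4) = 3.72000
t_2 = 4.40000 − 3.72000·(4.40000 − 3.10000) / (3.72000 − (-6.03000)) = 4.40000 − (4.83600)/(9.75000) = 3.90400
h(3.90400) = -0.39878
t_3 = 3.90400 − (-0.39878)·(3.90400 − 4.40000) / (-0.39878 − 3.72000) = 3.90400 − (0.19780)/(-4.11878) = 3.95202
h(3.95202) = -0.02151
t_4 = 3.95202 − (-0.02151)·(3.95202 − 3.90400) / (-0.02151 − (-0.39878)) = 3.95202 − (-0.00103)/(0.37727) = 3.95476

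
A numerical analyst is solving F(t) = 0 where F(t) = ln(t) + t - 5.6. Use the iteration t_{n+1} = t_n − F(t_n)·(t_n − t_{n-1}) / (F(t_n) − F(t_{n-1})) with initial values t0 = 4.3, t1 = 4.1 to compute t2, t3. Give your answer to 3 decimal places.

F(4.3) = 0.15862, F(4.1) = -0.08901
t2 = 4.10000 − (-0.08901)·(4.10000 − 4.30000) / (-0.08901 − 0.15862) = 4.10000 − (0.01780)/(-0.24763) = 4.17189
F(4.17189) = 0.00026
t3 = 4.17189 − 0.00026·(4.17189 − 4.10000) / (0.00026 − (-0.08901)) = 4.17189 − (0.00002)/(0.08928) = 4.17168

4.172, 4.172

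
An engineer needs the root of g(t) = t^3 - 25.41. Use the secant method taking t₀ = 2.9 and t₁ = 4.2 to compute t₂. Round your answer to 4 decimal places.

g(2.9) = -1.021000, g(4.2) = 48.678000
t₂ = 4.200000 − 48.678000·(4.200000 − 2.900000) / (48.678000 − (-1.021000)) = 4.200000 − (63.281400)/(49.699000) = 2.926707

2.9267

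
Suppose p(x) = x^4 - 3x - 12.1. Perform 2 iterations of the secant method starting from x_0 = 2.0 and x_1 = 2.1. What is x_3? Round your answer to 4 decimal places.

2.0684

p(2.0) = -2.100000, p(2.1) = 1.048100
x_2 = 2.100000 − 1.048100·(2.100000 − 2.000000) / (1.048100 − (-2.100000)) = 2.100000 − (0.104810)/(3.148100) = 2.066707
p(2.066707) = -0.056310
x_3 = 2.066707 − (-0.056310)·(2.066707 − 2.100000) / (-0.056310 − 1.048100) = 2.066707 − (0.001875)/(-1.104410) = 2.068404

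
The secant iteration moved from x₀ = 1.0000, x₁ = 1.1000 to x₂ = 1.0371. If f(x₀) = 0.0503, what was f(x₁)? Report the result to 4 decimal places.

The secant line through (1.0000, 0.0503) and (1.1000, f(x₁)) crosses zero at x₂ = 1.0371.
So (1.0000, 0.0503), (1.1000, f(x₁)), (1.0371, 0) are collinear:
f(x₁) = 0.0503 · (1.1000 − 1.0371) / (1.0000 − 1.0371) = 0.0503 · (0.062900)/(-0.037100) = -0.085280

-0.0853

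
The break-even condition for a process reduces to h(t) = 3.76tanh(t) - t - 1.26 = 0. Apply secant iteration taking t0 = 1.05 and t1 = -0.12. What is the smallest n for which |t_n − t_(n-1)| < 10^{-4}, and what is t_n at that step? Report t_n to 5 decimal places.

h(1.05) = 0.6295919, h(-0.12) = -1.5890466
t2 = -0.1200000 − (-1.5890466)·(-1.1700000)/(-2.2186385) = 0.7179844;  |Δ| = 0.8379844
h(0.7179844) = 0.3368944
t3 = 0.7179844 − 0.3368944·(0.8379844)/(1.9259410) = 0.5714004;  |Δ| = 0.1465841
h(0.5714004) = 0.1102147
t4 = 0.5714004 − 0.1102147·(-0.1465841)/(-0.2266797) = 0.5001293;  |Δ| = 0.0712711
h(0.5001293) = -0.0221865
t5 = 0.5001293 − (-0.0221865)·(-0.0712711)/(-0.1324012) = 0.5120722;  |Δ| = 0.0119429
h(0.5120722) = 0.0009866
t6 = 0.5120722 − 0.0009866·(0.0119429)/(0.0231731) = 0.5115637;  |Δ| = 0.0005085
h(0.5115637) = 0.0000080
t7 = 0.5115637 − 0.0000080·(-0.0005085)/(-0.0009786) = 0.5115596;  |Δ| = 0.0000042
|t7 − t6| = 0.0000042 < 10^{-4}

n = 7, t_n = 0.51156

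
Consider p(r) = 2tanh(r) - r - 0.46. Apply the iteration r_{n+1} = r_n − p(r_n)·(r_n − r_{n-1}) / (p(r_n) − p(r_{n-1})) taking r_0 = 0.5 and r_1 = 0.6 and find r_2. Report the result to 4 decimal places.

p(0.5) = -0.035766, p(0.6) = 0.014099
r_2 = 0.600000 − 0.014099·(0.600000 − 0.500000) / (0.014099 − (-0.035766)) = 0.600000 − (0.001410)/(0.049865) = 0.571725

0.5717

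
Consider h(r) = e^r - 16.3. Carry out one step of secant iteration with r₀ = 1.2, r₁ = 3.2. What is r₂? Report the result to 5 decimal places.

2.42380

h(1.2) = -12.9798831, h(3.2) = 8.2325302
r₂ = 3.2000000 − 8.2325302·(3.2000000 − 1.2000000) / (8.2325302 − (-12.9798831)) = 3.2000000 − (16.4650604)/(21.2124133) = 2.4238007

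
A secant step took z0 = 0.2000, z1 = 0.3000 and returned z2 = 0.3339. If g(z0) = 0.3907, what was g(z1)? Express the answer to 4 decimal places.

The secant line through (0.2000, 0.3907) and (0.3000, g(z1)) crosses zero at z2 = 0.3339.
So (0.2000, 0.3907), (0.3000, g(z1)), (0.3339, 0) are collinear:
g(z1) = 0.3907 · (0.3000 − 0.3339) / (0.2000 − 0.3339) = 0.3907 · (-0.033900)/(-0.133900) = 0.098915

0.0989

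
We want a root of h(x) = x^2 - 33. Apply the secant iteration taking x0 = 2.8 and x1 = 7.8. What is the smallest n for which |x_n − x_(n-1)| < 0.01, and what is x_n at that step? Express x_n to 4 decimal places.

h(2.8) = -25.160000, h(7.8) = 27.840000
x2 = 7.800000 − 27.840000·(5.000000)/(53.000000) = 5.173585;  |Δ| = 2.626415
h(5.173585) = -6.234019
x3 = 5.173585 − (-6.234019)·(-2.626415)/(-34.074019) = 5.654101;  |Δ| = 0.480516
h(5.654101) = -1.031139
x4 = 5.654101 − (-1.031139)·(0.480516)/(5.202880) = 5.749333;  |Δ| = 0.095232
h(5.749333) = 0.054829
x5 = 5.749333 − 0.054829·(0.095232)/(1.085969) = 5.744525;  |Δ| = 0.004808
|x5 − x4| = 0.004808 < 0.01

n = 5, x_n = 5.7445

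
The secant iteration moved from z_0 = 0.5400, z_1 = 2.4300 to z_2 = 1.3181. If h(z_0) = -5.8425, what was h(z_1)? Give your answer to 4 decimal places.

8.3489

The secant line through (0.5400, -5.8425) and (2.4300, h(z_1)) crosses zero at z_2 = 1.3181.
So (0.5400, -5.8425), (2.4300, h(z_1)), (1.3181, 0) are collinear:
h(z_1) = -5.8425 · (2.4300 − 1.3181) / (0.5400 − 1.3181) = -5.8425 · (1.111900)/(-0.778100) = 8.348896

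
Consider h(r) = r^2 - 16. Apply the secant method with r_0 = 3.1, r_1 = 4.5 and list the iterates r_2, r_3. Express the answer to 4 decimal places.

3.9408, 3.9965

h(3.1) = -6.390000, h(4.5) = 4.250000
r_2 = 4.500000 − 4.250000·(4.500000 − 3.100000) / (4.250000 − (-6.390000)) = 4.500000 − (5.950000)/(10.640000) = 3.940789
h(3.940789) = -0.470178
r_3 = 3.940789 − (-0.470178)·(3.940789 − 4.500000) / (-0.470178 − 4.250000) = 3.940789 − (0.262929)/(-4.720178) = 3.996493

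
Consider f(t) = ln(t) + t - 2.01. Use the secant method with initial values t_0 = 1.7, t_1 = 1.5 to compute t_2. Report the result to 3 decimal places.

1.564

f(1.7) = 0.22063, f(1.5) = -0.10453
t_2 = 1.50000 − (-0.10453)·(1.50000 − 1.70000) / (-0.10453 − 0.22063) = 1.50000 − (0.02091)/(-0.32516) = 1.56430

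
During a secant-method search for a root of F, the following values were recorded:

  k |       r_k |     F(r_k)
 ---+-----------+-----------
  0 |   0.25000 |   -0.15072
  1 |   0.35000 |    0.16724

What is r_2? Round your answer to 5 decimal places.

r_2 = 0.35000 − 0.16724·(0.35000 − 0.25000) / (0.16724 − (-0.15072))
   = 0.35000 − (0.0167240)/(0.3179600) = 0.2974022

0.29740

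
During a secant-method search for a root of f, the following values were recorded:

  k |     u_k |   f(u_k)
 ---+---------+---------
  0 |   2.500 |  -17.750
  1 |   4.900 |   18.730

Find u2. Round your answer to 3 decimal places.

3.668

u2 = 4.900 − 18.730·(4.900 − 2.500) / (18.730 − (-17.750))
   = 4.900 − (44.95200)/(36.48000) = 3.66776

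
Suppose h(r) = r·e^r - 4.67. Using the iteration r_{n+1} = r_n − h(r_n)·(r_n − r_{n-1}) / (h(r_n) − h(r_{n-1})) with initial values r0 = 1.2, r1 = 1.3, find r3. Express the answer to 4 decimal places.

h(1.2) = -0.685860, h(1.3) = 0.100086
r2 = 1.300000 − 0.100086·(1.300000 − 1.200000) / (0.100086 − (-0.685860)) = 1.300000 − (0.010009)/(0.785945) = 1.287266
h(1.287266) = -0.006409
r3 = 1.287266 − (-0.006409)·(1.287266 − 1.300000) / (-0.006409 − 0.100086) = 1.287266 − (0.000082)/(-0.106494) = 1.288032

1.2880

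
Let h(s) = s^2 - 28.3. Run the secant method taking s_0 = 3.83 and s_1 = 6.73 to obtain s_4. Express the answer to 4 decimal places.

5.3202

h(3.83) = -13.631100, h(6.73) = 16.992900
s_2 = 6.730000 − 16.992900·(6.730000 − 3.830000) / (16.992900 − (-13.631100)) = 6.730000 − (49.279410)/(30.624000) = 5.120824
h(5.120824) = -2.077163
s_3 = 5.120824 − (-2.077163)·(5.120824 − 6.730000) / (-2.077163 − 16.992900) = 5.120824 − (3.342521)/(-19.070063) = 5.296100
h(5.296100) = -0.251328
s_4 = 5.296100 − (-0.251328)·(5.296100 − 5.120824) / (-0.251328 − (-2.077163)) = 5.296100 − (-0.044052)/(1.825835) = 5.320227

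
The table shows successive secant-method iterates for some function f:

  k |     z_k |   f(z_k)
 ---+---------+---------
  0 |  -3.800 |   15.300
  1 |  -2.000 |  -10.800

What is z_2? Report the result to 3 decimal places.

-2.745

z_2 = -2.000 − (-10.800)·(-2.000 − (-3.800)) / (-10.800 − 15.300)
   = -2.000 − (-19.44000)/(-26.10000) = -2.74483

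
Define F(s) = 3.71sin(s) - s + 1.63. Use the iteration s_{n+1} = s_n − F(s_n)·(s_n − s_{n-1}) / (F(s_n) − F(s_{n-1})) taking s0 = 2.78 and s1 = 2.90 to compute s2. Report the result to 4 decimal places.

2.8158

F(2.78) = 0.162466, F(2.90) = -0.382385
s2 = 2.900000 − (-0.382385)·(2.900000 − 2.780000) / (-0.382385 − 0.162466) = 2.900000 − (-0.045886)/(-0.544851) = 2.815782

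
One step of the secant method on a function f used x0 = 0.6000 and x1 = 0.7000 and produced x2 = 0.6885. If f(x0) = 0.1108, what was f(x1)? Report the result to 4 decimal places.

The secant line through (0.6000, 0.1108) and (0.7000, f(x1)) crosses zero at x2 = 0.6885.
So (0.6000, 0.1108), (0.7000, f(x1)), (0.6885, 0) are collinear:
f(x1) = 0.1108 · (0.7000 − 0.6885) / (0.6000 − 0.6885) = 0.1108 · (0.011500)/(-0.088500) = -0.014398

-0.0144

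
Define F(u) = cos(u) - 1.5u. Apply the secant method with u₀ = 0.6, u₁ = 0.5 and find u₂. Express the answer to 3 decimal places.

F(0.6) = -0.07466, F(0.5) = 0.12758
u₂ = 0.50000 − 0.12758·(0.50000 − 0.60000) / (0.12758 − (-0.07466)) = 0.50000 − (-0.01276)/(0.20225) = 0.56308

0.563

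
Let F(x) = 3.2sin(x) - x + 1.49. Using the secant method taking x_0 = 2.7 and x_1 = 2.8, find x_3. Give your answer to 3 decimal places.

2.740

F(2.7) = 0.15762, F(2.8) = -0.23804
x_2 = 2.80000 − (-0.23804)·(2.80000 − 2.70000) / (-0.23804 − 0.15762) = 2.80000 − (-0.02380)/(-0.39565) = 2.73984
F(2.73984) = 0.00148
x_3 = 2.73984 − 0.00148·(2.73984 − 2.80000) / (0.00148 − (-0.23804)) = 2.73984 − (-0.00009)/(0.23951) = 2.74021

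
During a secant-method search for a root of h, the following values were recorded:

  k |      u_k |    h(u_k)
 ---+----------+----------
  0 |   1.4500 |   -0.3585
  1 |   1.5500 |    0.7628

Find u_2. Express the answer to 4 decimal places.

1.4820

u_2 = 1.5500 − 0.7628·(1.5500 − 1.4500) / (0.7628 − (-0.3585))
   = 1.5500 − (0.076280)/(1.121300) = 1.481972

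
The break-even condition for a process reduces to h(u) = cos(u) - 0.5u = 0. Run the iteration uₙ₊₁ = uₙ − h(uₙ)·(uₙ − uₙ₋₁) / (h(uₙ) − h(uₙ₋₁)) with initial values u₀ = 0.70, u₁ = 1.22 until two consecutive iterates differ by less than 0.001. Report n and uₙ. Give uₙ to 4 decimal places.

n = 4, uₙ = 1.0299

h(0.70) = 0.414842, h(1.22) = -0.266354
u₂ = 1.220000 − (-0.266354)·(0.520000)/(-0.681196) = 1.016675;  |Δ| = 0.203325
h(1.016675) = 0.017859
u₃ = 1.016675 − 0.017859·(-0.203325)/(0.284213) = 1.029451;  |Δ| = 0.012776
h(1.029451) = 0.000564
u₄ = 1.029451 − 0.000564·(0.012776)/(-0.017295) = 1.029868;  |Δ| = 0.000416
|u₄ − u₃| = 0.000416 < 0.001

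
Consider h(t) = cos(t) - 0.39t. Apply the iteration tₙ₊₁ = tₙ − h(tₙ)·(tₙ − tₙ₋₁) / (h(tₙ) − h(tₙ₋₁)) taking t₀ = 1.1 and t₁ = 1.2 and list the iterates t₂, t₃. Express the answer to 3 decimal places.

h(1.1) = 0.02460, h(1.2) = -0.10564
t₂ = 1.20000 − (-0.10564)·(1.20000 − 1.10000) / (-0.10564 − 0.02460) = 1.20000 − (-0.01056)/(-0.13024) = 1.11889
h(1.11889) = 0.00032
t₃ = 1.11889 − 0.00032·(1.11889 − 1.20000) / (0.00032 − (-0.10564)) = 1.11889 − (-0.00003)/(0.10596) = 1.11913

1.119, 1.119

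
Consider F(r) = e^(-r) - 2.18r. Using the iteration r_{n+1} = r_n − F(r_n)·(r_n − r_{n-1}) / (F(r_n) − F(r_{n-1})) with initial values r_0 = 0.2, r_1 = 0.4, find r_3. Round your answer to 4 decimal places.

0.3298

F(0.2) = 0.382731, F(0.4) = -0.201680
r_2 = 0.400000 − (-0.201680)·(0.400000 − 0.200000) / (-0.201680 − 0.382731) = 0.400000 − (-0.040336)/(-0.584411) = 0.330980
F(0.330980) = -0.003317
r_3 = 0.330980 − (-0.003317)·(0.330980 − 0.400000) / (-0.003317 − (-0.201680)) = 0.330980 − (0.000229)/(0.198363) = 0.329826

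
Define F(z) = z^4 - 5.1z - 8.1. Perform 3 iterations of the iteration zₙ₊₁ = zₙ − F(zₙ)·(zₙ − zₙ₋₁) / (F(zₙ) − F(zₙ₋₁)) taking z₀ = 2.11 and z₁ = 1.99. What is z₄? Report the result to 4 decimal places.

F(2.11) = 0.960194, F(1.99) = -2.566608
z₂ = 1.990000 − (-2.566608)·(1.990000 − 2.110000) / (-2.566608 − 0.960194) = 1.990000 − (0.307993)/(-3.526802) = 2.077329
F(2.077329) = -0.072593
z₃ = 2.077329 − (-0.072593)·(2.077329 − 1.990000) / (-0.072593 − (-2.566608)) = 2.077329 − (-0.006339)/(2.494015) = 2.079871
F(2.079871) = 0.005756
z₄ = 2.079871 − 0.005756·(2.079871 − 2.077329) / (0.005756 − (-0.072593)) = 2.079871 − (0.000015)/(0.078349) = 2.079684

2.0797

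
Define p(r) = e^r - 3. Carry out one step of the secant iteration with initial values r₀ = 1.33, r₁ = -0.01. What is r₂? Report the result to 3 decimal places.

0.955

p(1.33) = 0.78104, p(-0.01) = -2.00995
r₂ = -0.01000 − (-2.00995)·(-0.01000 − 1.33000) / (-2.00995 − 0.78104) = -0.01000 − (2.69333)/(-2.79099) = 0.95501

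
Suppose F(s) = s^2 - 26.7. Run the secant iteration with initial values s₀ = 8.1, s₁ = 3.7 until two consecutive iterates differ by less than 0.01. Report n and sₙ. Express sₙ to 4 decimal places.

n = 5, sₙ = 5.1672

F(8.1) = 38.910000, F(3.7) = -13.010000
s₂ = 3.700000 − (-13.010000)·(-4.400000)/(-51.920000) = 4.802542;  |Δ| = 1.102542
F(4.802542) = -3.635587
s₃ = 4.802542 − (-3.635587)·(1.102542)/(9.374413) = 5.230131;  |Δ| = 0.427588
F(5.230131) = 0.654266
s₄ = 5.230131 − 0.654266·(0.427588)/(4.289853) = 5.164917;  |Δ| = 0.065214
F(5.164917) = -0.023632
s₅ = 5.164917 − (-0.023632)·(-0.065214)/(-0.677897) = 5.167190;  |Δ| = 0.002273
|s₅ − s₄| = 0.002273 < 0.01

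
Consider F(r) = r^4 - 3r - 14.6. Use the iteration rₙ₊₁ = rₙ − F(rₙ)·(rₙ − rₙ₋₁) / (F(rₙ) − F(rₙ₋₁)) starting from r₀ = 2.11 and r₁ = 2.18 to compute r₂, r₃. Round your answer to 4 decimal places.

2.1404, 2.1413

F(2.11) = -1.108806, F(2.18) = 1.445306
r₂ = 2.180000 − 1.445306·(2.180000 − 2.110000) / (1.445306 − (-1.108806)) = 2.180000 − (0.101171)/(2.554111) = 2.140389
F(2.140389) = -0.033184
r₃ = 2.140389 − (-0.033184)·(2.140389 − 2.180000) / (-0.033184 − 1.445306) = 2.140389 − (0.001314)/(-1.478490) = 2.141278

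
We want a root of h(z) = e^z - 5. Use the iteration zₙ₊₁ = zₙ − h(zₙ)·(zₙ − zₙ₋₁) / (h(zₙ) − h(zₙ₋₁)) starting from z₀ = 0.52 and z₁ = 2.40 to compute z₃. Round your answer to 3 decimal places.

h(0.52) = -3.31797, h(2.40) = 6.02318
z₂ = 2.40000 − 6.02318·(2.40000 − 0.52000) / (6.02318 − (-3.31797)) = 2.40000 − (11.32357)/(9.34115) = 1.18778
h(1.18778) = -1.72022
z₃ = 1.18778 − (-1.72022)·(1.18778 − 2.40000) / (-1.72022 − 6.02318) = 1.18778 − (2.08530)/(-7.74340) = 1.45708

1.457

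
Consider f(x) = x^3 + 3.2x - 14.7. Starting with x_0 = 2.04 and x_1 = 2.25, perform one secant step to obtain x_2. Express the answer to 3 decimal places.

2.021

f(2.04) = 0.31766, f(2.25) = 3.89062
x_2 = 2.25000 − 3.89062·(2.25000 − 2.04000) / (3.89062 − 0.31766) = 2.25000 − (0.81703)/(3.57296) = 2.02133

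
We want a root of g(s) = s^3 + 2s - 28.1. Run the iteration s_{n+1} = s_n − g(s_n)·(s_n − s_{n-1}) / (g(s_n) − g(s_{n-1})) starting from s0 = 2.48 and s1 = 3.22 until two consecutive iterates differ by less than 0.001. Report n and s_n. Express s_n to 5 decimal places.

g(2.48) = -7.8870080, g(3.22) = 11.7262480
s2 = 3.2200000 − 11.7262480·(0.7400000)/(19.6132560) = 2.7775735;  |Δ| = 0.4424265
g(2.7775735) = -1.1161099
s3 = 2.7775735 − (-1.1161099)·(-0.4424265)/(-12.8423579) = 2.8160242;  |Δ| = 0.0384506
g(2.8160242) = -0.1369027
s4 = 2.8160242 − (-0.1369027)·(0.0384506)/(0.9792072) = 2.8213999;  |Δ| = 0.0053758
g(2.8213999) = 0.0019826
s5 = 2.8213999 − 0.0019826·(0.0053758)/(0.1388852) = 2.8213232;  |Δ| = 0.0000767
|s5 − s4| = 0.0000767 < 0.001

n = 5, s_n = 2.82132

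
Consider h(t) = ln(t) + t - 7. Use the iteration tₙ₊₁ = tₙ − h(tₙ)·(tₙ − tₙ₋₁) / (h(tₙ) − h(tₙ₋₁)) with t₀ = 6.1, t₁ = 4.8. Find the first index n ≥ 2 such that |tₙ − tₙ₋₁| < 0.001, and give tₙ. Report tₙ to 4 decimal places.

n = 4, tₙ = 5.3272

h(6.1) = 0.908289, h(4.8) = -0.631384
t₂ = 4.800000 − (-0.631384)·(-1.300000)/(-1.539673) = 5.333100;  |Δ| = 0.533100
h(5.333100) = 0.007032
t₃ = 5.333100 − 0.007032·(0.533100)/(0.638417) = 5.327227;  |Δ| = 0.005872
h(5.327227) = 0.000058
t₄ = 5.327227 − 0.000058·(-0.005872)/(-0.006974) = 5.327178;  |Δ| = 0.000049
|t₄ − t₃| = 0.000049 < 0.001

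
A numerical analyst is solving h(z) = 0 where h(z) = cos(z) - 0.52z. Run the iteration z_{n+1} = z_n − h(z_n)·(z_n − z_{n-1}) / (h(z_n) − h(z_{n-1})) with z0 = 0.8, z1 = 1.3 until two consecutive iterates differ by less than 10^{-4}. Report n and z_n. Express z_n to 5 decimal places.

h(0.8) = 0.2807067, h(1.3) = -0.4085012
z2 = 1.3000000 − (-0.4085012)·(0.5000000)/(-0.6892079) = 1.0036444;  |Δ| = 0.2963556
h(1.0036444) = 0.0153369
z3 = 1.0036444 − 0.0153369·(-0.2963556)/(0.4238381) = 1.0143683;  |Δ| = 0.0107239
h(1.0143683) = 0.0006849
z4 = 1.0143683 − 0.0006849·(0.0107239)/(-0.0146520) = 1.0148696;  |Δ| = 0.0005013
h(1.0148696) = -0.0000015
z5 = 1.0148696 − (-0.0000015)·(0.0005013)/(-0.0006864) = 1.0148685;  |Δ| = 0.0000011
|z5 − z4| = 0.0000011 < 10^{-4}

n = 5, z_n = 1.01487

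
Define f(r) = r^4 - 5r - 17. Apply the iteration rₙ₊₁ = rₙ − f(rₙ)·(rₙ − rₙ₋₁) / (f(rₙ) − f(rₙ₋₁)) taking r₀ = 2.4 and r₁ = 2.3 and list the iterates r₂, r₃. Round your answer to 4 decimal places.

2.3110, 2.3117

f(2.4) = 4.177600, f(2.3) = -0.515900
r₂ = 2.300000 − (-0.515900)·(2.300000 − 2.400000) / (-0.515900 − 4.177600) = 2.300000 − (0.051590)/(-4.693500) = 2.310992
f(2.310992) = -0.032063
r₃ = 2.310992 − (-0.032063)·(2.310992 − 2.300000) / (-0.032063 − (-0.515900)) = 2.310992 − (-0.000352)/(0.483837) = 2.311720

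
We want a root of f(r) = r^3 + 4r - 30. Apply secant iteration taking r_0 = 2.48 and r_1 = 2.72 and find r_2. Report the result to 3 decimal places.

f(2.48) = -4.82701, f(2.72) = 1.00365
r_2 = 2.72000 − 1.00365·(2.72000 − 2.48000) / (1.00365 − (-4.82701)) = 2.72000 − (0.24088)/(5.83066) = 2.67869

2.679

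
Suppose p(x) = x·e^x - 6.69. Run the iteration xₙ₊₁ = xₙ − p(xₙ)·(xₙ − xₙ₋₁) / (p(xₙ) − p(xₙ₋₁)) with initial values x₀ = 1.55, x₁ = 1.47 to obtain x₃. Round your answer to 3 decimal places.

p(1.55) = 0.61278, p(1.47) = -0.29662
x₂ = 1.47000 − (-0.29662)·(1.47000 − 1.55000) / (-0.29662 − 0.61278) = 1.47000 − (0.02373)/(-0.90940) = 1.49609
p(1.49609) = -0.01111
x₃ = 1.49609 − (-0.01111)·(1.49609 − 1.47000) / (-0.01111 − (-0.29662)) = 1.49609 − (-0.00029)/(0.28551) = 1.49711

1.497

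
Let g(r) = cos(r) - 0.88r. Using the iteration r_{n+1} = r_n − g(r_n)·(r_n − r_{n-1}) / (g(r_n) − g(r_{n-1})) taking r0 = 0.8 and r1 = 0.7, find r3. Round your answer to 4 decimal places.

0.7954

g(0.8) = -0.007293, g(0.7) = 0.148842
r2 = 0.700000 − 0.148842·(0.700000 − 0.800000) / (0.148842 − (-0.007293)) = 0.700000 − (-0.014884)/(0.156135) = 0.795329
g(0.795329) = 0.000161
r3 = 0.795329 − 0.000161·(0.795329 − 0.700000) / (0.000161 − 0.148842) = 0.795329 − (0.000015)/(-0.148682) = 0.795432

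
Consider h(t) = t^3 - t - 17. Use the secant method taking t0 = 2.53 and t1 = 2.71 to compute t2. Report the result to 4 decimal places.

h(2.53) = -3.335723, h(2.71) = 0.192511
t2 = 2.710000 − 0.192511·(2.710000 − 2.530000) / (0.192511 − (-3.335723)) = 2.710000 − (0.034652)/(3.528234) = 2.700179

2.7002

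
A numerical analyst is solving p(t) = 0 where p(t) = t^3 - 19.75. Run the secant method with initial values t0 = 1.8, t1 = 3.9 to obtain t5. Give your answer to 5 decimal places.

2.70213

p(1.8) = -13.9180000, p(3.9) = 39.5690000
t2 = 3.9000000 − 39.5690000·(3.9000000 − 1.8000000) / (39.5690000 − (-13.9180000)) = 3.9000000 − (83.0949000)/(53.4870000) = 2.3464468
p(2.3464468) = -6.8309037
t3 = 2.3464468 − (-6.8309037)·(2.3464468 − 3.9000000) / (-6.8309037 − 39.5690000) = 2.3464468 − (10.6121723)/(-46.3999037) = 2.5751579
p(2.5751579) = -2.6729998
t4 = 2.5751579 − (-2.6729998)·(2.5751579 − 2.3464468) / (-2.6729998 − (-6.8309037)) = 2.5751579 − (-0.6113447)/(4.1579039) = 2.7221898
p(2.7221898) = 0.4222908
t5 = 2.7221898 − 0.4222908·(2.7221898 − 2.5751579) / (0.4222908 − (-2.6729998)) = 2.7221898 − (0.0620902)/(3.0952906) = 2.7021302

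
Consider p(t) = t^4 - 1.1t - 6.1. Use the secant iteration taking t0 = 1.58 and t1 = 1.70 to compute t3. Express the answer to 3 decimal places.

1.679

p(1.58) = -1.60599, p(1.70) = 0.38210
t2 = 1.70000 − 0.38210·(1.70000 − 1.58000) / (0.38210 − (-1.60599)) = 1.70000 − (0.04585)/(1.98809) = 1.67694
p(1.67694) = -0.03663
t3 = 1.67694 − (-0.03663)·(1.67694 − 1.70000) / (-0.03663 − 0.38210) = 1.67694 − (0.00084)/(-0.41873) = 1.67895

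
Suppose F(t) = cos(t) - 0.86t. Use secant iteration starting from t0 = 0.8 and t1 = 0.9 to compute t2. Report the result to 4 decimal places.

F(0.8) = 0.008707, F(0.9) = -0.152390
t2 = 0.900000 − (-0.152390)·(0.900000 − 0.800000) / (-0.152390 − 0.008707) = 0.900000 − (-0.015239)/(-0.161097) = 0.805405

0.8054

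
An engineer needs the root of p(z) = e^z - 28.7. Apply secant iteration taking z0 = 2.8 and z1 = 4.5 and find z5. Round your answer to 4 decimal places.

3.3556

p(2.8) = -12.255353, p(4.5) = 61.317131
z2 = 4.500000 − 61.317131·(4.500000 − 2.800000) / (61.317131 − (-12.255353)) = 4.500000 − (104.239123)/(73.572485) = 3.083178
p(3.083178) = -6.872342
z3 = 3.083178 − (-6.872342)·(3.083178 − 4.500000) / (-6.872342 − 61.317131) = 3.083178 − (9.736886)/(-68.189473) = 3.225970
p(3.225970) = -3.522027
z4 = 3.225970 − (-3.522027)·(3.225970 − 3.083178) / (-3.522027 − (-6.872342)) = 3.225970 − (-0.502916)/(3.350315) = 3.376080
p(3.376080) = 0.555851
z5 = 3.376080 − 0.555851·(3.376080 − 3.225970) / (0.555851 − (-3.522027)) = 3.376080 − (0.083439)/(4.077879) = 3.355618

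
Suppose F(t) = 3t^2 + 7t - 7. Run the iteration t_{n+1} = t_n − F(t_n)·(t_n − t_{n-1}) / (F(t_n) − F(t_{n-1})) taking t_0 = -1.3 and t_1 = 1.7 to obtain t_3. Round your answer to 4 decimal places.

0.5909

F(-1.3) = -11.030000, F(1.7) = 13.570000
t_2 = 1.700000 − 13.570000·(1.700000 − (-1.300000)) / (13.570000 − (-11.030000)) = 1.700000 − (40.710000)/(24.600000) = 0.045122
F(0.045122) = -6.678038
t_3 = 0.045122 − (-6.678038)·(0.045122 − 1.700000) / (-6.678038 − 13.570000) = 0.045122 − (11.051339)/(-20.248038) = 0.590920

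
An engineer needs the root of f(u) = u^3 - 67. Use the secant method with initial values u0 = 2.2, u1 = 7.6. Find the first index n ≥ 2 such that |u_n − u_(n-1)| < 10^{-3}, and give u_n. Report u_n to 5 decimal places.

f(2.2) = -56.3520000, f(7.6) = 371.9760000
u2 = 7.6000000 − 371.9760000·(5.4000000)/(428.3280000) = 2.9104387;  |Δ| = 4.6895613
f(2.9104387) = -42.3466817
u3 = 2.9104387 − (-42.3466817)·(-4.6895613)/(-414.3226817) = 3.3897448;  |Δ| = 0.4793060
f(3.3897448) = -28.0505802
u4 = 3.3897448 − (-28.0505802)·(0.4793060)/(14.2961015) = 4.3301978;  |Δ| = 0.9404530
f(4.3301978) = 14.1938630
u5 = 4.3301978 − 14.1938630·(0.9404530)/(42.2444432) = 4.0142116;  |Δ| = 0.3159862
f(4.0142116) = -2.3154174
u6 = 4.0142116 − (-2.3154174)·(-0.3159862)/(-16.5092804) = 4.0585285;  |Δ| = 0.0443169
f(4.0585285) = -0.1493257
u7 = 4.0585285 − (-0.1493257)·(0.0443169)/(2.1660918) = 4.0615836;  |Δ| = 0.0030551
f(4.0615836) = 0.0017562
u8 = 4.0615836 − 0.0017562·(0.0030551)/(0.1510818) = 4.0615481;  |Δ| = 0.0000355
|u8 − u7| = 0.0000355 < 10^{-3}

n = 8, u_n = 4.06155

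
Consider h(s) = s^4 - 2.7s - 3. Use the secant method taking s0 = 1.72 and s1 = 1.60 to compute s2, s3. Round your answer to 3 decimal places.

h(1.72) = 1.10813, h(1.60) = -0.76640
s2 = 1.60000 − (-0.76640)·(1.60000 − 1.72000) / (-0.76640 − 1.10813) = 1.60000 − (0.09197)/(-1.87453) = 1.64906
h(1.64906) = -0.05730
s3 = 1.64906 − (-0.05730)·(1.64906 − 1.60000) / (-0.05730 − (-0.76640)) = 1.64906 − (-0.00281)/(0.70910) = 1.65303

1.649, 1.653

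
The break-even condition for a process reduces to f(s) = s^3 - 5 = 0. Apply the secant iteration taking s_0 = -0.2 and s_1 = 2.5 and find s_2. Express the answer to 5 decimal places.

f(-0.2) = -5.0080000, f(2.5) = 10.6250000
s_2 = 2.5000000 − 10.6250000·(2.5000000 − (-0.2000000)) / (10.6250000 − (-5.0080000)) = 2.5000000 − (28.6875000)/(15.6330000) = 0.6649396

0.66494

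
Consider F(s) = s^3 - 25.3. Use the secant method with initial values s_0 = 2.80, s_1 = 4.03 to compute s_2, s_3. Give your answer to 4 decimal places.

F(2.80) = -3.348000, F(4.03) = 40.150827
s_2 = 4.030000 − 40.150827·(4.030000 − 2.800000) / (40.150827 − (-3.348000)) = 4.030000 − (49.385517)/(43.498827) = 2.894670
F(2.894670) = -1.045225
s_3 = 2.894670 − (-1.045225)·(2.894670 − 4.030000) / (-1.045225 − 40.150827) = 2.894670 − (1.186676)/(-41.196052) = 2.923476

2.8947, 2.9235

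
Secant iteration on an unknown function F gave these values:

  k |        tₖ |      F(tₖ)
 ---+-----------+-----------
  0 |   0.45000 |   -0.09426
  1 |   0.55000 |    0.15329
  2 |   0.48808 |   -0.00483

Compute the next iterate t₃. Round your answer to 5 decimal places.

0.48997

t₃ = 0.48808 − (-0.00483)·(0.48808 − 0.55000) / (-0.00483 − 0.15329)
   = 0.48808 − (0.0002991)/(-0.1581200) = 0.4899714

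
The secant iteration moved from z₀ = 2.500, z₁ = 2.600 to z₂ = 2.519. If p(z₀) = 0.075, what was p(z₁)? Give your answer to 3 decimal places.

-0.320

The secant line through (2.500, 0.075) and (2.600, p(z₁)) crosses zero at z₂ = 2.519.
So (2.500, 0.075), (2.600, p(z₁)), (2.519, 0) are collinear:
p(z₁) = 0.075 · (2.600 − 2.519) / (2.500 − 2.519) = 0.075 · (0.08100)/(-0.01900) = -0.31974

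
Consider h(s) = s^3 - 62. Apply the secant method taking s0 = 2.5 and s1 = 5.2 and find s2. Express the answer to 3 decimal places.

3.502

h(2.5) = -46.37500, h(5.2) = 78.60800
s2 = 5.20000 − 78.60800·(5.20000 − 2.50000) / (78.60800 − (-46.37500)) = 5.20000 − (212.24160)/(124.98300) = 3.50184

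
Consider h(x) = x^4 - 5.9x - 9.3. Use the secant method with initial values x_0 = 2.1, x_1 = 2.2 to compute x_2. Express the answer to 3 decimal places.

2.166

h(2.1) = -2.24190, h(2.2) = 1.14560
x_2 = 2.20000 − 1.14560·(2.20000 − 2.10000) / (1.14560 − (-2.24190)) = 2.20000 − (0.11456)/(3.38750) = 2.16618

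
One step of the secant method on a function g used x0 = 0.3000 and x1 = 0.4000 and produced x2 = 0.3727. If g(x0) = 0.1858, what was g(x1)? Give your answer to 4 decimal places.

-0.0698

The secant line through (0.3000, 0.1858) and (0.4000, g(x1)) crosses zero at x2 = 0.3727.
So (0.3000, 0.1858), (0.4000, g(x1)), (0.3727, 0) are collinear:
g(x1) = 0.1858 · (0.4000 − 0.3727) / (0.3000 − 0.3727) = 0.1858 · (0.027300)/(-0.072700) = -0.069771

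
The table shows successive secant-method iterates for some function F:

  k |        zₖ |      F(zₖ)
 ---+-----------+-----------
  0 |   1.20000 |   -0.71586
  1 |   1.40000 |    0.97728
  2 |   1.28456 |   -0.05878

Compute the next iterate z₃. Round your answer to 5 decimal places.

1.29111

z₃ = 1.28456 − (-0.05878)·(1.28456 − 1.40000) / (-0.05878 − 0.97728)
   = 1.28456 − (0.0067856)/(-1.0360600) = 1.2911094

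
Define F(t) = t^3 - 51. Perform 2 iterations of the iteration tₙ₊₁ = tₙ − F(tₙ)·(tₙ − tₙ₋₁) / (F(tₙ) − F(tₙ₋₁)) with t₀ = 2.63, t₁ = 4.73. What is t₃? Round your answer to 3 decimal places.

F(2.63) = -32.80855, F(4.73) = 54.82382
t₂ = 4.73000 − 54.82382·(4.73000 − 2.63000) / (54.82382 − (-32.80855)) = 4.73000 − (115.13002)/(87.63237) = 3.41622
F(3.41622) = -11.13095
t₃ = 3.41622 − (-11.13095)·(3.41622 − 4.73000) / (-11.13095 − 54.82382) = 3.41622 − (14.62366)/(-65.95476) = 3.63794

3.638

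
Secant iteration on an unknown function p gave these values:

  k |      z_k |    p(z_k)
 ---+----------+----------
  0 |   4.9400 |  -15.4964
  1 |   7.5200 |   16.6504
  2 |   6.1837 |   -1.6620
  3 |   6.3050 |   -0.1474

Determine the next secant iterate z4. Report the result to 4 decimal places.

6.3168

z4 = 6.3050 − (-0.1474)·(6.3050 − 6.1837) / (-0.1474 − (-1.6620))
   = 6.3050 − (-0.017880)/(1.514600) = 6.316805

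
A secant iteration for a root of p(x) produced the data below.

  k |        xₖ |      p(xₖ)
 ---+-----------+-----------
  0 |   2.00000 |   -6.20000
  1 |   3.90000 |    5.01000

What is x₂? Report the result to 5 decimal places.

x₂ = 3.90000 − 5.01000·(3.90000 − 2.00000) / (5.01000 − (-6.20000))
   = 3.90000 − (9.5190000)/(11.2100000) = 3.0508475

3.05085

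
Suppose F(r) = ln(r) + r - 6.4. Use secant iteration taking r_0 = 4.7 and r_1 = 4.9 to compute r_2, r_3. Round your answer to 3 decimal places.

F(4.7) = -0.15244, F(4.9) = 0.08924
r_2 = 4.90000 − 0.08924·(4.90000 − 4.70000) / (0.08924 − (-0.15244)) = 4.90000 − (0.01785)/(0.24167) = 4.82615
F(4.82615) = 0.00020
r_3 = 4.82615 − 0.00020·(4.82615 − 4.90000) / (0.00020 − 0.08924) = 4.82615 − (-0.00001)/(-0.08903) = 4.82598

4.826, 4.826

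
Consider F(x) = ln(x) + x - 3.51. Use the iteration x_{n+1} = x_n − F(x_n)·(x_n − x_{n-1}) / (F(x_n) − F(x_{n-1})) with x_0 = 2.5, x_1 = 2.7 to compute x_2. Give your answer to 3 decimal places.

2.568

F(2.5) = -0.09371, F(2.7) = 0.18325
x_2 = 2.70000 − 0.18325·(2.70000 − 2.50000) / (0.18325 − (-0.09371)) = 2.70000 − (0.03665)/(0.27696) = 2.56767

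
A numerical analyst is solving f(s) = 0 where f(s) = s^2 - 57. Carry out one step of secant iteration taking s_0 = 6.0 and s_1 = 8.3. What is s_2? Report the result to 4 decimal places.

f(6.0) = -21.000000, f(8.3) = 11.890000
s_2 = 8.300000 − 11.890000·(8.300000 − 6.000000) / (11.890000 − (-21.000000)) = 8.300000 − (27.347000)/(32.890000) = 7.468531

7.4685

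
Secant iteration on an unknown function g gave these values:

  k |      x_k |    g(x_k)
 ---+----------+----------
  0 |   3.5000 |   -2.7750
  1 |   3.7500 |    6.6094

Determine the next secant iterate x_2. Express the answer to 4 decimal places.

x_2 = 3.7500 − 6.6094·(3.7500 − 3.5000) / (6.6094 − (-2.7750))
   = 3.7500 − (1.652350)/(9.384400) = 3.573926

3.5739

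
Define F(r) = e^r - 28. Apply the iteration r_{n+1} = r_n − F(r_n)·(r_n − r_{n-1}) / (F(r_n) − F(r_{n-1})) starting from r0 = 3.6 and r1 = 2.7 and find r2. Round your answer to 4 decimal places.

3.2437

F(3.6) = 8.598234, F(2.7) = -13.120268
r2 = 2.700000 − (-13.120268)·(2.700000 − 3.600000) / (-13.120268 − 8.598234) = 2.700000 − (11.808241)/(-21.718503) = 3.243695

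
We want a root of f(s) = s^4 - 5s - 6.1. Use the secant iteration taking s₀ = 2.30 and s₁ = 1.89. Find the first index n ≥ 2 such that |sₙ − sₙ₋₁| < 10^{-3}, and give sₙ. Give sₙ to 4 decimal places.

n = 5, sₙ = 2.0037

f(2.30) = 10.384100, f(1.89) = -2.790102
s₂ = 1.890000 − (-2.790102)·(-0.410000)/(-13.174202) = 1.976832;  |Δ| = 0.086832
f(1.976832) = -0.712754
s₃ = 1.976832 − (-0.712754)·(0.086832)/(2.077347) = 2.006625;  |Δ| = 0.029793
f(2.006625) = 0.079922
s₄ = 2.006625 − 0.079922·(0.029793)/(0.792676) = 2.003621;  |Δ| = 0.003004
f(2.003621) = -0.001923
s₅ = 2.003621 − (-0.001923)·(-0.003004)/(-0.081845) = 2.003691;  |Δ| = 0.000071
|s₅ − s₄| = 0.000071 < 10^{-3}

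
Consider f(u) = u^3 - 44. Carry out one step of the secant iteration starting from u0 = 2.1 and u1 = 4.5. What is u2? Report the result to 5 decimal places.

3.11844

f(2.1) = -34.7390000, f(4.5) = 47.1250000
u2 = 4.5000000 − 47.1250000·(4.5000000 − 2.1000000) / (47.1250000 − (-34.7390000)) = 4.5000000 − (113.1000000)/(81.8640000) = 3.1184403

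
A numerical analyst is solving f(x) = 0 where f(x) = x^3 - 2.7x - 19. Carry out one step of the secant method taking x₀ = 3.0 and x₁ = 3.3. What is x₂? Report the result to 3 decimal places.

3.004

f(3.0) = -0.10000, f(3.3) = 8.02700
x₂ = 3.30000 − 8.02700·(3.30000 − 3.00000) / (8.02700 − (-0.10000)) = 3.30000 − (2.40810)/(8.12700) = 3.00369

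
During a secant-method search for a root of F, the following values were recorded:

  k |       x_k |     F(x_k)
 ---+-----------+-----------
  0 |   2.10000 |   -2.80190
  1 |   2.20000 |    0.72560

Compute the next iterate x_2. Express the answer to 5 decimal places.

2.17943

x_2 = 2.20000 − 0.72560·(2.20000 − 2.10000) / (0.72560 − (-2.80190))
   = 2.20000 − (0.0725600)/(3.5275000) = 2.1794302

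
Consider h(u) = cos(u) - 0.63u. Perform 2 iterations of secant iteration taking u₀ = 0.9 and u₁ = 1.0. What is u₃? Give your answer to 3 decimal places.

0.938

h(0.9) = 0.05461, h(1.0) = -0.08970
u₂ = 1.00000 − (-0.08970)·(1.00000 − 0.90000) / (-0.08970 − 0.05461) = 1.00000 − (-0.00897)/(-0.14431) = 0.93784
h(0.93784) = 0.00069
u₃ = 0.93784 − 0.00069·(0.93784 − 1.00000) / (0.00069 − (-0.08970)) = 0.93784 − (-0.00004)/(0.09039) = 0.93832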